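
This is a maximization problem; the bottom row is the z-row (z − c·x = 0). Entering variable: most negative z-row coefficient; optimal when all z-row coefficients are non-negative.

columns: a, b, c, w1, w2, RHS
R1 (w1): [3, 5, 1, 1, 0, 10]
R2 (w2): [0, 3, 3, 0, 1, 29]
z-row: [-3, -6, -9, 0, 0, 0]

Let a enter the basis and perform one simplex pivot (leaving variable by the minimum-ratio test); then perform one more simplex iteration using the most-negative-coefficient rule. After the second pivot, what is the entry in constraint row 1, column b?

4/3

Ratio test on column a — row 1: 10/3 = 10/3; row 2: entry 0 ≤ 0. Minimum is 10/3 at row 1 (w1 leaves); pivot element 3.
Divide row 1 by 3; eliminate column a from the other rows.
Second iteration: most negative z-row entry is -8 in column c, so c enters.
Ratio test on column c — row 1: (10/3)/(1/3) = 10; row 2: 29/3 = 29/3. Minimum is 29/3 at row 2 (w2 leaves); pivot element 3.
Divide row 2 by 3; eliminate column c from the other rows.
After both pivots, the entry at constraint row 1, column b is 4/3.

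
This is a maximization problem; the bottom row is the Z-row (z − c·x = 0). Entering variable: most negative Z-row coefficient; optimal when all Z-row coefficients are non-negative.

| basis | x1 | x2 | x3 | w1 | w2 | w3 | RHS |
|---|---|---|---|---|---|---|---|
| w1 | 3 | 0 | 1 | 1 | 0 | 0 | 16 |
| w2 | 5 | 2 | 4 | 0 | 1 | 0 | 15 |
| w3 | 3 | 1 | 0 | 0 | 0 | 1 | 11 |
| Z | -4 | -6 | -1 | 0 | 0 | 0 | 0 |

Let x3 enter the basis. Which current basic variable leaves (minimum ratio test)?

w2

Column x3 entries and ratios — w1: 16/1 = 16; w2: 15/4 = 15/4; w3: 0 ≤ 0, skip.
Smallest ratio is 15/4 in the row of w2, so w2 leaves.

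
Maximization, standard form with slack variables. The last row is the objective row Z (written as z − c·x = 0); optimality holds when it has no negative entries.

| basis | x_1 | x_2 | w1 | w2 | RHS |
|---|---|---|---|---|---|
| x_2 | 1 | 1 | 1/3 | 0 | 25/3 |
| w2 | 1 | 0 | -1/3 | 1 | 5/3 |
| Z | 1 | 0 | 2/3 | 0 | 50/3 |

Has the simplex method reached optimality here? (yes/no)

Every Z-row coefficient is ≥ 0, so the tableau is optimal.

yes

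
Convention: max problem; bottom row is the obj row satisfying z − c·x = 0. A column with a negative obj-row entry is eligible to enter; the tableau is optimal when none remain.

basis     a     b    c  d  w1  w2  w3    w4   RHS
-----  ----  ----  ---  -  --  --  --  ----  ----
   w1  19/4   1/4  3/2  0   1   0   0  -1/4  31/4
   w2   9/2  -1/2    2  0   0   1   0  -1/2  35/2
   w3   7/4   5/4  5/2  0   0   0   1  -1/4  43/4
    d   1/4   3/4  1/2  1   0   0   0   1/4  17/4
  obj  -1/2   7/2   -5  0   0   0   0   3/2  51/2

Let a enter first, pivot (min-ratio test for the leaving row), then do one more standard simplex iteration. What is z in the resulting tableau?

Ratio test on column a — row 1: (31/4)/(19/4) = 31/19; row 2: (35/2)/(9/2) = 35/9; row 3: (43/4)/(7/4) = 43/7; row 4: (17/4)/(1/4) = 17. Minimum is 31/19 at row 1 (w1 leaves); pivot element 19/4.
Pivot on row 1; the obj-row RHS becomes 51/2 − (-1/2)·(31/19) = 500/19.
Next entering variable (most negative obj-row entry -92/19): c.
Ratio test on column c — row 1: (31/19)/(6/19) = 31/6; row 2: (193/19)/(11/19) = 193/11; row 3: (150/19)/(37/19) = 150/37; row 4: (73/19)/(8/19) = 73/8. Minimum is 150/37 at row 3 (w3 leaves); pivot element 37/19.
After the second pivot the obj-row RHS is 500/19 − (-92/19)·(150/37) = 1700/37.

1700/37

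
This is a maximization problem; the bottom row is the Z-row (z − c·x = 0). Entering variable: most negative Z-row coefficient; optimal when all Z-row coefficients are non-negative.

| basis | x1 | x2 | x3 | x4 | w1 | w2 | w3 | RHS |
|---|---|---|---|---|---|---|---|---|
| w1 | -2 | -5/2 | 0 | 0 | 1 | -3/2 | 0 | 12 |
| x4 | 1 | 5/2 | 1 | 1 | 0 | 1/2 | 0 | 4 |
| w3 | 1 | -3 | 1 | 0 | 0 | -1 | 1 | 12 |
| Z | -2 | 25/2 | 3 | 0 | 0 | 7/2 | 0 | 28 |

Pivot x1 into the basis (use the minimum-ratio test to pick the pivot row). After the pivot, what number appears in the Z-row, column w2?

9/2

Ratio test on column x1 — row 1: entry -2 ≤ 0; row 2: 4/1 = 4; row 3: 12/1 = 12. Minimum is 4 at row 2 (x4 leaves); pivot element 1.
Divide row 2 by 1; eliminate column x1 from the other rows.
Z-row update in column w2: 7/2 − (-2)·(1/2) = 9/2.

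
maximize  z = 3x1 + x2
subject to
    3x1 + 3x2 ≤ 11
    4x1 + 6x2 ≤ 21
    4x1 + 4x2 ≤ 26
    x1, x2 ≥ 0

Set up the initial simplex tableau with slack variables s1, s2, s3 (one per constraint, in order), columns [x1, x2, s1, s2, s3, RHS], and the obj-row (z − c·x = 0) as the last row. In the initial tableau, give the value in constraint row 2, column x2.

Constraint 2 has coefficient 6 on x2.

6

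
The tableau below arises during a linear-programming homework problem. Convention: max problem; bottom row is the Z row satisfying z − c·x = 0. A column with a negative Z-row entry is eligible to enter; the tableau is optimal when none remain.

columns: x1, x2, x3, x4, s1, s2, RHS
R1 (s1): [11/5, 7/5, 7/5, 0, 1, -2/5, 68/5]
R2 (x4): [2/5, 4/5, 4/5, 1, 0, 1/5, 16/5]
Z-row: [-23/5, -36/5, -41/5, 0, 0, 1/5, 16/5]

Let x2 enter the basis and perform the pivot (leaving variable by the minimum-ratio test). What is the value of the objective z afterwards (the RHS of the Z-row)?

32

Ratio test on column x2 — row 1: (68/5)/(7/5) = 68/7; row 2: (16/5)/(4/5) = 4. Minimum is 4 at row 2 (x4 leaves); pivot element 4/5.
Pivot on row 2; the Z-row RHS becomes 16/5 − (-36/5)·4 = 32.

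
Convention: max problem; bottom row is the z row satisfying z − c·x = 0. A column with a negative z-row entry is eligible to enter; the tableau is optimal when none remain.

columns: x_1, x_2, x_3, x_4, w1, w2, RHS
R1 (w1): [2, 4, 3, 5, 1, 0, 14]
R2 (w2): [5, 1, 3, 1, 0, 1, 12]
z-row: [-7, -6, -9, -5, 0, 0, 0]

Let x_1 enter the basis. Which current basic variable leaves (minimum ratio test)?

w2

Column x_1 entries and ratios — w1: 14/2 = 7; w2: 12/5 = 12/5.
Smallest ratio is 12/5 in the row of w2, so w2 leaves.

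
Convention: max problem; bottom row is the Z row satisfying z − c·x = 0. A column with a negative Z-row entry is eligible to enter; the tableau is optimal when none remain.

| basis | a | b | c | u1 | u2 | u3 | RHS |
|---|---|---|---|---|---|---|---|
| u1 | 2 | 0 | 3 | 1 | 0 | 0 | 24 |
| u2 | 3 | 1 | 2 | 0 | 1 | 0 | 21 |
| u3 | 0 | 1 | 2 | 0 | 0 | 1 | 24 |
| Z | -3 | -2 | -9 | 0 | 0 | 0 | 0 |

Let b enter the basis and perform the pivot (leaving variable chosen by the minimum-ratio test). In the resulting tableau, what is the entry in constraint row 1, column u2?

Ratio test on column b — row 1: entry 0 ≤ 0; row 2: 21/1 = 21; row 3: 24/1 = 24. Minimum is 21 at row 2 (u2 leaves); pivot element 1.
Divide row 2 by 1; eliminate column b from the other rows.
Row 1 update in column u2: 0 − 0·1 = 0.

0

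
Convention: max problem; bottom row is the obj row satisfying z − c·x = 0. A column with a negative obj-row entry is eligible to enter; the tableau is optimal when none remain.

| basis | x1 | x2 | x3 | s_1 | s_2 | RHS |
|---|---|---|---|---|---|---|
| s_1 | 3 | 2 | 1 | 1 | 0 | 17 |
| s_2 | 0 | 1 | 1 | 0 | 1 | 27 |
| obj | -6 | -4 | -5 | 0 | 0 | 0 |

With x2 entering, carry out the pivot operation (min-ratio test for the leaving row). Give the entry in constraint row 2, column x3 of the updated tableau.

Ratio test on column x2 — row 1: 17/2 = 17/2; row 2: 27/1 = 27. Minimum is 17/2 at row 1 (s_1 leaves); pivot element 2.
Divide row 1 by 2; eliminate column x2 from the other rows.
Row 2 update in column x3: 1 − 1·(1/2) = 1/2.

1/2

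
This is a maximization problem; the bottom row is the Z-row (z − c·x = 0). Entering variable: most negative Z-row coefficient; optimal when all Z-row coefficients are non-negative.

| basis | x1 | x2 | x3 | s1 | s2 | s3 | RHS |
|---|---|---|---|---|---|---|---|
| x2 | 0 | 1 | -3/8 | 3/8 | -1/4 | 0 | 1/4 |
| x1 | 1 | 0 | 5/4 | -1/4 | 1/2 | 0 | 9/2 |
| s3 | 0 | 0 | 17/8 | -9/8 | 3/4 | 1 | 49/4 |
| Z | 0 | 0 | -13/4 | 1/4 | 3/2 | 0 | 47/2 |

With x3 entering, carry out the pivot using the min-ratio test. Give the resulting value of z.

Ratio test on column x3 — row 1: entry -3/8 ≤ 0; row 2: (9/2)/(5/4) = 18/5; row 3: (49/4)/(17/8) = 98/17. Minimum is 18/5 at row 2 (x1 leaves); pivot element 5/4.
Pivot on row 2; the Z-row RHS becomes 47/2 − (-13/4)·(18/5) = 176/5.

176/5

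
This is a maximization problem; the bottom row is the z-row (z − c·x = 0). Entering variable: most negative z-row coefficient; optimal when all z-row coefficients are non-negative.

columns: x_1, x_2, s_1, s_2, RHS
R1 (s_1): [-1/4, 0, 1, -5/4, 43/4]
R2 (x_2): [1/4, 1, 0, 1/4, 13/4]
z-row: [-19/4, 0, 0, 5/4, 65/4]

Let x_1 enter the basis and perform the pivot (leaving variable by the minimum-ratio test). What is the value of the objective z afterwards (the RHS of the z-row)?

Ratio test on column x_1 — row 1: entry -1/4 ≤ 0; row 2: (13/4)/(1/4) = 13. Minimum is 13 at row 2 (x_2 leaves); pivot element 1/4.
Pivot on row 2; the z-row RHS becomes 65/4 − (-19/4)·13 = 78.

78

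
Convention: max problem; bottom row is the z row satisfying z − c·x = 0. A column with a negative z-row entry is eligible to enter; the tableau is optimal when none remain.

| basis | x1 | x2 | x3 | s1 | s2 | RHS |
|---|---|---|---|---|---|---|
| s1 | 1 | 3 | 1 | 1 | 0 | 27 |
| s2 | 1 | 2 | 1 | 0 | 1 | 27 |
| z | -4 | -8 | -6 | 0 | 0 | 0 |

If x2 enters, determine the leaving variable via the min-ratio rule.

Column x2 entries and ratios — s1: 27/3 = 9; s2: 27/2 = 27/2.
Smallest ratio is 9 in the row of s1, so s1 leaves.

s1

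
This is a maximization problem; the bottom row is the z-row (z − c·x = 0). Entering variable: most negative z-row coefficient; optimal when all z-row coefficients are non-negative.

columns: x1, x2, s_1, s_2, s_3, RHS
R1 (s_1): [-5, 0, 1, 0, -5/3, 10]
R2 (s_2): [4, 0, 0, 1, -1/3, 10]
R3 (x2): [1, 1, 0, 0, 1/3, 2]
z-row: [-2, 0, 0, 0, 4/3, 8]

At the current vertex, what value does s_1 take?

s_1 is basic (row 1); its value is the RHS of that row, 10.

10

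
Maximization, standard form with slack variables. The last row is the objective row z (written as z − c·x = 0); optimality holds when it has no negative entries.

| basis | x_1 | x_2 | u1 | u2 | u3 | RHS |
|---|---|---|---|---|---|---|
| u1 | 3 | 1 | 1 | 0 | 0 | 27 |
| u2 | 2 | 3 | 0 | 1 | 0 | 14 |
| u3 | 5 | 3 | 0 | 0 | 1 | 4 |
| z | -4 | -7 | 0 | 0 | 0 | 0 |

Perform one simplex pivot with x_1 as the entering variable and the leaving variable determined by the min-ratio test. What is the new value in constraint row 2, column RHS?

62/5

Ratio test on column x_1 — row 1: 27/3 = 9; row 2: 14/2 = 7; row 3: 4/5 = 4/5. Minimum is 4/5 at row 3 (u3 leaves); pivot element 5.
Divide row 3 by 5; eliminate column x_1 from the other rows.
Row 2 update in column RHS: 14 − 2·(4/5) = 62/5.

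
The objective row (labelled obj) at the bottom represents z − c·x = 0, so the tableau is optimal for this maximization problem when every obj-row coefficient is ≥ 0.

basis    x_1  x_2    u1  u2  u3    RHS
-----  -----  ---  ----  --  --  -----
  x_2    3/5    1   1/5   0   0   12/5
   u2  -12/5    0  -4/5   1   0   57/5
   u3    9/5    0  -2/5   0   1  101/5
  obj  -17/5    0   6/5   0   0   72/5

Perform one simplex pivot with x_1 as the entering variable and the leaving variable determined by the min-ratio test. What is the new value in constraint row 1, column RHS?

4

Ratio test on column x_1 — row 1: (12/5)/(3/5) = 4; row 2: entry -12/5 ≤ 0; row 3: (101/5)/(9/5) = 101/9. Minimum is 4 at row 1 (x_2 leaves); pivot element 3/5.
Divide row 1 by 3/5; eliminate column x_1 from the other rows.
In the new row 1, the RHS entry is the old entry divided by the pivot: (12/5)/(3/5) = 4.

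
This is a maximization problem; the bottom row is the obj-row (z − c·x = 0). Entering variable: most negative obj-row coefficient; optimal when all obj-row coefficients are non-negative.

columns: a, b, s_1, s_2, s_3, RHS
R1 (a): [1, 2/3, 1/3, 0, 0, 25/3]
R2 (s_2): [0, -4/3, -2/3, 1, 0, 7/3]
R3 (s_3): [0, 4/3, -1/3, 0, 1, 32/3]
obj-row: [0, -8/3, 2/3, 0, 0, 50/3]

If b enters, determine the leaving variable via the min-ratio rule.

Column b entries and ratios — a: (25/3)/(2/3) = 25/2; s_2: -4/3 ≤ 0, skip; s_3: (32/3)/(4/3) = 8.
Smallest ratio is 8 in the row of s_3, so s_3 leaves.

s_3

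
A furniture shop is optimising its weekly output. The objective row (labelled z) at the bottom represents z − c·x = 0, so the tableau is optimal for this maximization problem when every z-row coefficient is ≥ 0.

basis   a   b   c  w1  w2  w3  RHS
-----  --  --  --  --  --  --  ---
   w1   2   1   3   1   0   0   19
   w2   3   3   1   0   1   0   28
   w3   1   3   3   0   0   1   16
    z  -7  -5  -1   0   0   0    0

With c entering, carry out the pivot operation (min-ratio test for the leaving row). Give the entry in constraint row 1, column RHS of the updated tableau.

3

Ratio test on column c — row 1: 19/3 = 19/3; row 2: 28/1 = 28; row 3: 16/3 = 16/3. Minimum is 16/3 at row 3 (w3 leaves); pivot element 3.
Divide row 3 by 3; eliminate column c from the other rows.
Row 1 update in column RHS: 19 − 3·(16/3) = 3.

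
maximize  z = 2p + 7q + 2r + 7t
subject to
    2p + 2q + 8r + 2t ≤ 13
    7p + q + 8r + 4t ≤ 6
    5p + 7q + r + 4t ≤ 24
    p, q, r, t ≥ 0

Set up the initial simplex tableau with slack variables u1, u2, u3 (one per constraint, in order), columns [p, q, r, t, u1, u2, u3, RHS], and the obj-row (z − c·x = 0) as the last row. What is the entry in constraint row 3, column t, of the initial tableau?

Constraint 3 has coefficient 4 on t.

4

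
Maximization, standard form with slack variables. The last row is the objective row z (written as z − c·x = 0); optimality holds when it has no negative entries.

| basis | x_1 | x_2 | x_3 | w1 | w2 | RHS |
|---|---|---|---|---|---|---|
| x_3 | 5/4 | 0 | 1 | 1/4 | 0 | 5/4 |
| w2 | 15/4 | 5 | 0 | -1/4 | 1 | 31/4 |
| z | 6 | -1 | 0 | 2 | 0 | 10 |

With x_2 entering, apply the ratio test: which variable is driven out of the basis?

Column x_2 entries and ratios — x_3: 0 ≤ 0, skip; w2: (31/4)/5 = 31/20.
Smallest ratio is 31/20 in the row of w2, so w2 leaves.

w2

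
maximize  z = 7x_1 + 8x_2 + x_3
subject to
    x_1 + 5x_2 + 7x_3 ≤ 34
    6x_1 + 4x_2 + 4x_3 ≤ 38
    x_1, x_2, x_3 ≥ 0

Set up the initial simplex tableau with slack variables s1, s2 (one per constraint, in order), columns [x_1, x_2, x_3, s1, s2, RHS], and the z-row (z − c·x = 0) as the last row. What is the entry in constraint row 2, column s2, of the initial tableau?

1

Slack s2 belongs to constraint 2; its column is the unit vector e_2, so the entry in row 2 is 1.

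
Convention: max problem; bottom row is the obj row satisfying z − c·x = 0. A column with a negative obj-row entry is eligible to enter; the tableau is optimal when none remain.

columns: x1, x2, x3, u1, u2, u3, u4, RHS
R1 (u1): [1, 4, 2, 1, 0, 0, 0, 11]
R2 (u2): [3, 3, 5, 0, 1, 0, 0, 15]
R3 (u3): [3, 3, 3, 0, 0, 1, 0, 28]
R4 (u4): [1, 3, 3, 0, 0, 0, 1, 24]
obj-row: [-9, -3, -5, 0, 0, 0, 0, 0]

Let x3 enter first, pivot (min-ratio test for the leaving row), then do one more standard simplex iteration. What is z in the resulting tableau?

45

Ratio test on column x3 — row 1: 11/2 = 11/2; row 2: 15/5 = 3; row 3: 28/3 = 28/3; row 4: 24/3 = 8. Minimum is 3 at row 2 (u2 leaves); pivot element 5.
Pivot on row 2; the obj-row RHS becomes 0 − (-5)·3 = 15.
Next entering variable (most negative obj-row entry -6): x1.
Ratio test on column x1 — row 1: entry -1/5 ≤ 0; row 2: 3/(3/5) = 5; row 3: 19/(6/5) = 95/6; row 4: entry -4/5 ≤ 0. Minimum is 5 at row 2 (x3 leaves); pivot element 3/5.
After the second pivot the obj-row RHS is 15 − (-6)·5 = 45.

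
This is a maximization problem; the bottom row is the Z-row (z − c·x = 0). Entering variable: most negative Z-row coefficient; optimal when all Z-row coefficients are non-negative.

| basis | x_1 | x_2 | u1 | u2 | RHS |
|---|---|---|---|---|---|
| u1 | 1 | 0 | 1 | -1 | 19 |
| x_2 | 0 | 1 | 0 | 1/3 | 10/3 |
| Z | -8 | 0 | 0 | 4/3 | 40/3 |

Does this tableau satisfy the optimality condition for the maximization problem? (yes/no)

The Z-row has a negative entry -8 in column x_1, so it is not optimal.

no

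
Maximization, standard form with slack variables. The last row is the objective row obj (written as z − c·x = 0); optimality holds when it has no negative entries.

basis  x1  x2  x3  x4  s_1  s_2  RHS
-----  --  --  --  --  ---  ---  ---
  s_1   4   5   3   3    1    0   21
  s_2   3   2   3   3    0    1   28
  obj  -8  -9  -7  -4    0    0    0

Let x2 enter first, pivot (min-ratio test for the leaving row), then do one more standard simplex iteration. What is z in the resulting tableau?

Ratio test on column x2 — row 1: 21/5 = 21/5; row 2: 28/2 = 14. Minimum is 21/5 at row 1 (s_1 leaves); pivot element 5.
Pivot on row 1; the obj-row RHS becomes 0 − (-9)·(21/5) = 189/5.
Next entering variable (most negative obj-row entry -8/5): x3.
Ratio test on column x3 — row 1: (21/5)/(3/5) = 7; row 2: (98/5)/(9/5) = 98/9. Minimum is 7 at row 1 (x2 leaves); pivot element 3/5.
After the second pivot the obj-row RHS is 189/5 − (-8/5)·7 = 49.

49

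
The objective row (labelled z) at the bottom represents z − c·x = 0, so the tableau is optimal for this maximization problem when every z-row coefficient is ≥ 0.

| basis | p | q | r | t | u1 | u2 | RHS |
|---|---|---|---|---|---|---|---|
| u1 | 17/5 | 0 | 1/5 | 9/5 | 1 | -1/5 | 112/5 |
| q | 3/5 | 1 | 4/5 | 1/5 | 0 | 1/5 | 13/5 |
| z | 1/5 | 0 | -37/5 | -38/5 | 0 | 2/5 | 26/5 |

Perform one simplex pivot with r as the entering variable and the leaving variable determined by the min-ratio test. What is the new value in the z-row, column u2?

9/4

Ratio test on column r — row 1: (112/5)/(1/5) = 112; row 2: (13/5)/(4/5) = 13/4. Minimum is 13/4 at row 2 (q leaves); pivot element 4/5.
Divide row 2 by 4/5; eliminate column r from the other rows.
z-row update in column u2: 2/5 − (-37/5)·(1/4) = 9/4.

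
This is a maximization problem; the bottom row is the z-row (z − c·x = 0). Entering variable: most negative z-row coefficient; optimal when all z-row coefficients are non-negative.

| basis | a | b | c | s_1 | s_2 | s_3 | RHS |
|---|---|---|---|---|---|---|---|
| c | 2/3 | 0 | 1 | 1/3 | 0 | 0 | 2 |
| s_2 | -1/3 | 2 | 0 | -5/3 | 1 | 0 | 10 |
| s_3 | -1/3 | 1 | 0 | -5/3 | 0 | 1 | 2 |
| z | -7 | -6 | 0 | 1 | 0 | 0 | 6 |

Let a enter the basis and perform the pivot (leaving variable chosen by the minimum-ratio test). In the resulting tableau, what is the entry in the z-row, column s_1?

9/2

Ratio test on column a — row 1: 2/(2/3) = 3; row 2: entry -1/3 ≤ 0; row 3: entry -1/3 ≤ 0. Minimum is 3 at row 1 (c leaves); pivot element 2/3.
Divide row 1 by 2/3; eliminate column a from the other rows.
z-row update in column s_1: 1 − (-7)·(1/2) = 9/2.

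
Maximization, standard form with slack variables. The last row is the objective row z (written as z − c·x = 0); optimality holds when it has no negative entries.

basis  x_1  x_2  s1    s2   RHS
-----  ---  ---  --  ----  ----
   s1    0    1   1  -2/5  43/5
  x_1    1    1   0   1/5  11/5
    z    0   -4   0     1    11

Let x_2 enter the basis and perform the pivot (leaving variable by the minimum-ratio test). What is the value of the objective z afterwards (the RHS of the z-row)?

Ratio test on column x_2 — row 1: (43/5)/1 = 43/5; row 2: (11/5)/1 = 11/5. Minimum is 11/5 at row 2 (x_1 leaves); pivot element 1.
Pivot on row 2; the z-row RHS becomes 11 − (-4)·(11/5) = 99/5.

99/5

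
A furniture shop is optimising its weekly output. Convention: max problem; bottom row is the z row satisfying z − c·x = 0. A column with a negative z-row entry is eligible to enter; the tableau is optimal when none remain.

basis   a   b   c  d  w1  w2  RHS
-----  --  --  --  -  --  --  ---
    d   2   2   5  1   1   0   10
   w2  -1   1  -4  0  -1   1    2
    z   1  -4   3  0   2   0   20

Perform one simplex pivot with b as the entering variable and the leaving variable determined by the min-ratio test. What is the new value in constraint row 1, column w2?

-2

Ratio test on column b — row 1: 10/2 = 5; row 2: 2/1 = 2. Minimum is 2 at row 2 (w2 leaves); pivot element 1.
Divide row 2 by 1; eliminate column b from the other rows.
Row 1 update in column w2: 0 − 2·1 = -2.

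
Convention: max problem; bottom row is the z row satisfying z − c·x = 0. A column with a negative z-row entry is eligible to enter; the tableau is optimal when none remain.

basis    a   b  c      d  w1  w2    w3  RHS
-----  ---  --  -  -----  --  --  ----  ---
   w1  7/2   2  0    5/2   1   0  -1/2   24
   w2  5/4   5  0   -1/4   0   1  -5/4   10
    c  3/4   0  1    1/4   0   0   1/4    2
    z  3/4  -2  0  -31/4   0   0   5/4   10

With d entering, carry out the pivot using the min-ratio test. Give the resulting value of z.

Ratio test on column d — row 1: 24/(5/2) = 48/5; row 2: entry -1/4 ≤ 0; row 3: 2/(1/4) = 8. Minimum is 8 at row 3 (c leaves); pivot element 1/4.
Pivot on row 3; the z-row RHS becomes 10 − (-31/4)·8 = 72.

72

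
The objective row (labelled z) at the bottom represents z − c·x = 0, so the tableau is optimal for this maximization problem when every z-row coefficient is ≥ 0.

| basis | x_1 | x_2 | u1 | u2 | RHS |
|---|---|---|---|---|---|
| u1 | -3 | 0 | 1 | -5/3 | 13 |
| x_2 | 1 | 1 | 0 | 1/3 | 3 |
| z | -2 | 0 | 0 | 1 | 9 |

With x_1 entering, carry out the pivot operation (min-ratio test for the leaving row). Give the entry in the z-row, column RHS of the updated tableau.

15

Ratio test on column x_1 — row 1: entry -3 ≤ 0; row 2: 3/1 = 3. Minimum is 3 at row 2 (x_2 leaves); pivot element 1.
Divide row 2 by 1; eliminate column x_1 from the other rows.
z-row update in column RHS: 9 − (-2)·3 = 15.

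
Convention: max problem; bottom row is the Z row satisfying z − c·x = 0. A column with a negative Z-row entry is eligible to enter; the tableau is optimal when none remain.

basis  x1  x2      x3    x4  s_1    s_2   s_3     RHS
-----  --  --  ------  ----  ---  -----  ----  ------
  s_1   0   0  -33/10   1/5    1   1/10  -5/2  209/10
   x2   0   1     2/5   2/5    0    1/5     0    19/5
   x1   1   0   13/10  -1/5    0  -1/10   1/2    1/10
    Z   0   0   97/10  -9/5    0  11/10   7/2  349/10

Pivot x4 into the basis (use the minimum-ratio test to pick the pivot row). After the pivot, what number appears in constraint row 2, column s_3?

Ratio test on column x4 — row 1: (209/10)/(1/5) = 209/2; row 2: (19/5)/(2/5) = 19/2; row 3: entry -1/5 ≤ 0. Minimum is 19/2 at row 2 (x2 leaves); pivot element 2/5.
Divide row 2 by 2/5; eliminate column x4 from the other rows.
In the new row 2, the s_3 entry is the old entry divided by the pivot: 0/(2/5) = 0.

0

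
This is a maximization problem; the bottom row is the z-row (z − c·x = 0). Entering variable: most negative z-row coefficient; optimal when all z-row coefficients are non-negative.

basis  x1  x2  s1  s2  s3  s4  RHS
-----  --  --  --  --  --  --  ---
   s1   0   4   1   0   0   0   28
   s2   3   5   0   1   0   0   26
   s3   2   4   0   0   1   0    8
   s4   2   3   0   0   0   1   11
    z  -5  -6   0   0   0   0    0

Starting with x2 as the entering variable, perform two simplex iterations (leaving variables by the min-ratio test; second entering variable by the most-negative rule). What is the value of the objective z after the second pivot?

Ratio test on column x2 — row 1: 28/4 = 7; row 2: 26/5 = 26/5; row 3: 8/4 = 2; row 4: 11/3 = 11/3. Minimum is 2 at row 3 (s3 leaves); pivot element 4.
Pivot on row 3; the z-row RHS becomes 0 − (-6)·2 = 12.
Next entering variable (most negative z-row entry -2): x1.
Ratio test on column x1 — row 1: entry -2 ≤ 0; row 2: 16/(1/2) = 32; row 3: 2/(1/2) = 4; row 4: 5/(1/2) = 10. Minimum is 4 at row 3 (x2 leaves); pivot element 1/2.
After the second pivot the z-row RHS is 12 − (-2)·4 = 20.

20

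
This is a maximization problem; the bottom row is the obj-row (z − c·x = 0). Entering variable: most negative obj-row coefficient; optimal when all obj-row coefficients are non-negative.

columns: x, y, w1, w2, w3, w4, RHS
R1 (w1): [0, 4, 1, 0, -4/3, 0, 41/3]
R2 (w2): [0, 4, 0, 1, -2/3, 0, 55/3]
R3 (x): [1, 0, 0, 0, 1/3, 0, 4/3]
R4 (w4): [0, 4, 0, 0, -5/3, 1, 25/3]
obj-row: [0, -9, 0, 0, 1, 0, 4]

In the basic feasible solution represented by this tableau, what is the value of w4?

25/3

w4 is basic (row 4); its value is the RHS of that row, 25/3.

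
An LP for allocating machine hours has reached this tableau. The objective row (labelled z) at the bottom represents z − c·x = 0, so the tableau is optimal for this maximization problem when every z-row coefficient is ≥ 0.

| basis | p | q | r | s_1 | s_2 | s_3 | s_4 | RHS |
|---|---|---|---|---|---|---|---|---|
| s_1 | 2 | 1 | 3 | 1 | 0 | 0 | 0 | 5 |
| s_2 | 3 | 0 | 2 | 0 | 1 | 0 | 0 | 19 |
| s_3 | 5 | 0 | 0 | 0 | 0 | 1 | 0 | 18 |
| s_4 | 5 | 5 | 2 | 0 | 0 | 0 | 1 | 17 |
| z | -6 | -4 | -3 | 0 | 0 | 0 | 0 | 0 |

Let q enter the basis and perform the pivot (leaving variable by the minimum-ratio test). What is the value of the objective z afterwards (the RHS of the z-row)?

68/5

Ratio test on column q — row 1: 5/1 = 5; row 2: entry 0 ≤ 0; row 3: entry 0 ≤ 0; row 4: 17/5 = 17/5. Minimum is 17/5 at row 4 (s_4 leaves); pivot element 5.
Pivot on row 4; the z-row RHS becomes 0 − (-4)·(17/5) = 68/5.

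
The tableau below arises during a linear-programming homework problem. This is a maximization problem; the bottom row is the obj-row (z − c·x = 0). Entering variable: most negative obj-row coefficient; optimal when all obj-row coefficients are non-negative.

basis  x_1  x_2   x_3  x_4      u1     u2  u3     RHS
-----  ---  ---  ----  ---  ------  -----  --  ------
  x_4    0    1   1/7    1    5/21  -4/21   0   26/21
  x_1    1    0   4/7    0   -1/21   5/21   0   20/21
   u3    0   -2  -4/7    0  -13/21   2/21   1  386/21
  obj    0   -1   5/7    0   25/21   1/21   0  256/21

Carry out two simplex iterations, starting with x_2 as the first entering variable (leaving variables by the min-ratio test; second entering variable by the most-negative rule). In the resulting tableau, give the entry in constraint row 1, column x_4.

Ratio test on column x_2 — row 1: (26/21)/1 = 26/21; row 2: entry 0 ≤ 0; row 3: entry -2 ≤ 0. Minimum is 26/21 at row 1 (x_4 leaves); pivot element 1.
Divide row 1 by 1; eliminate column x_2 from the other rows.
Second iteration: most negative obj-row entry is -1/7 in column u2, so u2 enters.
Ratio test on column u2 — row 1: entry -4/21 ≤ 0; row 2: (20/21)/(5/21) = 4; row 3: entry -2/7 ≤ 0. Minimum is 4 at row 2 (x_1 leaves); pivot element 5/21.
Divide row 2 by 5/21; eliminate column u2 from the other rows.
After both pivots, the entry at constraint row 1, column x_4 is 1.

1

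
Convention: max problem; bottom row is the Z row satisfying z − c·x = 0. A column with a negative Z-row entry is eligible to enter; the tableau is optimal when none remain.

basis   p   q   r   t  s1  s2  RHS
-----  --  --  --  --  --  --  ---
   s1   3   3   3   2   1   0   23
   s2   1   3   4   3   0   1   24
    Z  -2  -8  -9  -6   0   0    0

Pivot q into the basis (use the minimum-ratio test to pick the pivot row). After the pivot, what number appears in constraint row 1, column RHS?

23/3

Ratio test on column q — row 1: 23/3 = 23/3; row 2: 24/3 = 8. Minimum is 23/3 at row 1 (s1 leaves); pivot element 3.
Divide row 1 by 3; eliminate column q from the other rows.
In the new row 1, the RHS entry is the old entry divided by the pivot: 23/3 = 23/3.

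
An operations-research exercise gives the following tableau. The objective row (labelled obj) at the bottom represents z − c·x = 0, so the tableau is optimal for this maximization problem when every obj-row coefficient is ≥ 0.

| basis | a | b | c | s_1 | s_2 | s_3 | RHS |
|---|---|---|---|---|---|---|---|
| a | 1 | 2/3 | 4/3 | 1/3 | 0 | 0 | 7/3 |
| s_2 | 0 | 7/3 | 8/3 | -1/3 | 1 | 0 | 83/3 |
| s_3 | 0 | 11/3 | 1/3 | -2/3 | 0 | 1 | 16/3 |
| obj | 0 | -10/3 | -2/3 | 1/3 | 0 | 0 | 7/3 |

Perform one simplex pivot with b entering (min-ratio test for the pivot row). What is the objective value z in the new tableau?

79/11

Ratio test on column b — row 1: (7/3)/(2/3) = 7/2; row 2: (83/3)/(7/3) = 83/7; row 3: (16/3)/(11/3) = 16/11. Minimum is 16/11 at row 3 (s_3 leaves); pivot element 11/3.
Pivot on row 3; the obj-row RHS becomes 7/3 − (-10/3)·(16/11) = 79/11.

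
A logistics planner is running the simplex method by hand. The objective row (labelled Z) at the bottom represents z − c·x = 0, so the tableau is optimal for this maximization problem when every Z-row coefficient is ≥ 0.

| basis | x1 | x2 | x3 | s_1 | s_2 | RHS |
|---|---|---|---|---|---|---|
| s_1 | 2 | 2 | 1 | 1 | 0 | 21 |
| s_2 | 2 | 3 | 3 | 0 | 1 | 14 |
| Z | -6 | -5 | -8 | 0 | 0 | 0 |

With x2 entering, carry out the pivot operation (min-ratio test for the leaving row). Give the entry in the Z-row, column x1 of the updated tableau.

-8/3

Ratio test on column x2 — row 1: 21/2 = 21/2; row 2: 14/3 = 14/3. Minimum is 14/3 at row 2 (s_2 leaves); pivot element 3.
Divide row 2 by 3; eliminate column x2 from the other rows.
Z-row update in column x1: -6 − (-5)·(2/3) = -8/3.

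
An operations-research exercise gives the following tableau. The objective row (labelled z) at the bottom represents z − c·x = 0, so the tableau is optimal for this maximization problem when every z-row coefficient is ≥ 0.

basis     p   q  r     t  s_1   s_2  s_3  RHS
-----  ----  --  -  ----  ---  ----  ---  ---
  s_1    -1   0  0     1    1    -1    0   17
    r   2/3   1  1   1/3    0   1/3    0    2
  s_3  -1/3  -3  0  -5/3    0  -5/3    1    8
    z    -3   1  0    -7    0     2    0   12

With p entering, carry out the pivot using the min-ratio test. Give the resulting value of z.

Ratio test on column p — row 1: entry -1 ≤ 0; row 2: 2/(2/3) = 3; row 3: entry -1/3 ≤ 0. Minimum is 3 at row 2 (r leaves); pivot element 2/3.
Pivot on row 2; the z-row RHS becomes 12 − (-3)·3 = 21.

21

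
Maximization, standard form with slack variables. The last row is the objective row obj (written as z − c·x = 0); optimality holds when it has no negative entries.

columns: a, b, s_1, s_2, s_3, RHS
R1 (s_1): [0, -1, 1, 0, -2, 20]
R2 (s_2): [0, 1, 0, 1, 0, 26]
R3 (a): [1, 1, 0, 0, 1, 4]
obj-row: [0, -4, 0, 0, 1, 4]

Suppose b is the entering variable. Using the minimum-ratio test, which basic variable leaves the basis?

Column b entries and ratios — s_1: -1 ≤ 0, skip; s_2: 26/1 = 26; a: 4/1 = 4.
Smallest ratio is 4 in the row of a, so a leaves.

a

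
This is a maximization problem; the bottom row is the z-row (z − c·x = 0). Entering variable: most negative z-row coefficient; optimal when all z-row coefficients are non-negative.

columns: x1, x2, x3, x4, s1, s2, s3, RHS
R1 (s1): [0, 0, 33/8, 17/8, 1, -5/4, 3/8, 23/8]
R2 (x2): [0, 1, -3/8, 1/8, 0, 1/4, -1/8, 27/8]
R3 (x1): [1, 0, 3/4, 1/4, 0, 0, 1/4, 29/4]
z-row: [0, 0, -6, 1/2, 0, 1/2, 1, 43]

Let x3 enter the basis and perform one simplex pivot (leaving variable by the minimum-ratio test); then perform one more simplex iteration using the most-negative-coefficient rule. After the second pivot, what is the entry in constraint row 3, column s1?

Ratio test on column x3 — row 1: (23/8)/(33/8) = 23/33; row 2: entry -3/8 ≤ 0; row 3: (29/4)/(3/4) = 29/3. Minimum is 23/33 at row 1 (s1 leaves); pivot element 33/8.
Divide row 1 by 33/8; eliminate column x3 from the other rows.
Second iteration: most negative z-row entry is -29/22 in column s2, so s2 enters.
Ratio test on column s2 — row 1: entry -10/33 ≤ 0; row 2: (40/11)/(3/22) = 80/3; row 3: (74/11)/(5/22) = 148/5. Minimum is 80/3 at row 2 (x2 leaves); pivot element 3/22.
Divide row 2 by 3/22; eliminate column s2 from the other rows.
After both pivots, the entry at constraint row 3, column s1 is -1/3.

-1/3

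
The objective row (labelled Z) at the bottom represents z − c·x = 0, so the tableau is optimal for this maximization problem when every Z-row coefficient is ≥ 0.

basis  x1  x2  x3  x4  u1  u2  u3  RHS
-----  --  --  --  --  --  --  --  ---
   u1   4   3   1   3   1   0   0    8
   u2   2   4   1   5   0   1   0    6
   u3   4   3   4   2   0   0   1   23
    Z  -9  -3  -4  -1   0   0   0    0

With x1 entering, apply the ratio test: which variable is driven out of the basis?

u1

Column x1 entries and ratios — u1: 8/4 = 2; u2: 6/2 = 3; u3: 23/4 = 23/4.
Smallest ratio is 2 in the row of u1, so u1 leaves.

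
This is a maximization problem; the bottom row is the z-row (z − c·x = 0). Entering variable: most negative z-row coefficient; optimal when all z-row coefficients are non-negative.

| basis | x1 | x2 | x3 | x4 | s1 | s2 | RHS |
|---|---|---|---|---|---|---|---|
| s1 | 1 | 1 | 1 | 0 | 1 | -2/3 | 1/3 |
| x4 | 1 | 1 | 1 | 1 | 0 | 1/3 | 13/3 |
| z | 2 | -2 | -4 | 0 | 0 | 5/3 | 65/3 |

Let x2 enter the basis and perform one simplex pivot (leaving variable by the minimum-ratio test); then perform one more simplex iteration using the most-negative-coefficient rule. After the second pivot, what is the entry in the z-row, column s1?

4

Ratio test on column x2 — row 1: (1/3)/1 = 1/3; row 2: (13/3)/1 = 13/3. Minimum is 1/3 at row 1 (s1 leaves); pivot element 1.
Divide row 1 by 1; eliminate column x2 from the other rows.
Second iteration: most negative z-row entry is -2 in column x3, so x3 enters.
Ratio test on column x3 — row 1: (1/3)/1 = 1/3; row 2: entry 0 ≤ 0. Minimum is 1/3 at row 1 (x2 leaves); pivot element 1.
Divide row 1 by 1; eliminate column x3 from the other rows.
After both pivots, the entry at the z-row, column s1 is 4.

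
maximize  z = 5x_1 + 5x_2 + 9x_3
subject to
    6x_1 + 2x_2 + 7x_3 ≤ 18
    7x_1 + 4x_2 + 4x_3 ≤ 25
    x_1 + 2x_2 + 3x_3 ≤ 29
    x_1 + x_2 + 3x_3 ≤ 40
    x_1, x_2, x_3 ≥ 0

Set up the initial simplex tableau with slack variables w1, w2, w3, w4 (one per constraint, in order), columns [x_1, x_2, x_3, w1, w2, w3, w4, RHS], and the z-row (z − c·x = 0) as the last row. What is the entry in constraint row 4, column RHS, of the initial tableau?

The RHS of constraint 4 is b_4 = 40.

40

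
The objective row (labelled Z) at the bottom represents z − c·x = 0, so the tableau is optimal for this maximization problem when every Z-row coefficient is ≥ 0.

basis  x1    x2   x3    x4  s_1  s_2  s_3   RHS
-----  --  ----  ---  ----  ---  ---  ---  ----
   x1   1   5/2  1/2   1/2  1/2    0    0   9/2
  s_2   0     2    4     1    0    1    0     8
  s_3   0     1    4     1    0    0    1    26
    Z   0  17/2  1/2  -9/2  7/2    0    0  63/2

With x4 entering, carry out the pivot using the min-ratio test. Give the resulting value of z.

135/2

Ratio test on column x4 — row 1: (9/2)/(1/2) = 9; row 2: 8/1 = 8; row 3: 26/1 = 26. Minimum is 8 at row 2 (s_2 leaves); pivot element 1.
Pivot on row 2; the Z-row RHS becomes 63/2 − (-9/2)·8 = 135/2.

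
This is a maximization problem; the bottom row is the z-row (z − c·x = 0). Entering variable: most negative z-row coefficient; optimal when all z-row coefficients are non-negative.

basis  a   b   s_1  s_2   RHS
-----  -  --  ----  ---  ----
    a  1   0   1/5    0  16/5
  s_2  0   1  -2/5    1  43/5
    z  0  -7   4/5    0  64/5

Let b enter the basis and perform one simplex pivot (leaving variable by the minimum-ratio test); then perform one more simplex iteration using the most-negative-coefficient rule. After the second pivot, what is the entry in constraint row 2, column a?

2

Ratio test on column b — row 1: entry 0 ≤ 0; row 2: (43/5)/1 = 43/5. Minimum is 43/5 at row 2 (s_2 leaves); pivot element 1.
Divide row 2 by 1; eliminate column b from the other rows.
Second iteration: most negative z-row entry is -2 in column s_1, so s_1 enters.
Ratio test on column s_1 — row 1: (16/5)/(1/5) = 16; row 2: entry -2/5 ≤ 0. Minimum is 16 at row 1 (a leaves); pivot element 1/5.
Divide row 1 by 1/5; eliminate column s_1 from the other rows.
After both pivots, the entry at constraint row 2, column a is 2.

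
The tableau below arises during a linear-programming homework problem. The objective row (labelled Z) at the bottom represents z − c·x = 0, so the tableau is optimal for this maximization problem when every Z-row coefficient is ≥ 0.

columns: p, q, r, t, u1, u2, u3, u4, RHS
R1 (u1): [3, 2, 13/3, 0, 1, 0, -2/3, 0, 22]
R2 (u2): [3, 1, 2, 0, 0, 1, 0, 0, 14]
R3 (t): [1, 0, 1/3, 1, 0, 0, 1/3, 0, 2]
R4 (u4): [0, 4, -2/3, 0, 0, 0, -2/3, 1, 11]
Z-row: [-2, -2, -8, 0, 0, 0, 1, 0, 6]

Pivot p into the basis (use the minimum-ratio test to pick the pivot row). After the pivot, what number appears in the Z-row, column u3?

Ratio test on column p — row 1: 22/3 = 22/3; row 2: 14/3 = 14/3; row 3: 2/1 = 2; row 4: entry 0 ≤ 0. Minimum is 2 at row 3 (t leaves); pivot element 1.
Divide row 3 by 1; eliminate column p from the other rows.
Z-row update in column u3: 1 − (-2)·(1/3) = 5/3.

5/3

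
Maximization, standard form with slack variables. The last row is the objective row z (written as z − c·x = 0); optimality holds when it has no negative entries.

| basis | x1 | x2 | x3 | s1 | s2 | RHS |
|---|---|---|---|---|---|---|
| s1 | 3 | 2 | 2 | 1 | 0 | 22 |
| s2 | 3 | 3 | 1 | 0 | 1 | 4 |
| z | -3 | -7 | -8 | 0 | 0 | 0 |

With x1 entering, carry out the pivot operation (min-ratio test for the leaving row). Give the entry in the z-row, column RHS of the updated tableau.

Ratio test on column x1 — row 1: 22/3 = 22/3; row 2: 4/3 = 4/3. Minimum is 4/3 at row 2 (s2 leaves); pivot element 3.
Divide row 2 by 3; eliminate column x1 from the other rows.
z-row update in column RHS: 0 − (-3)·(4/3) = 4.

4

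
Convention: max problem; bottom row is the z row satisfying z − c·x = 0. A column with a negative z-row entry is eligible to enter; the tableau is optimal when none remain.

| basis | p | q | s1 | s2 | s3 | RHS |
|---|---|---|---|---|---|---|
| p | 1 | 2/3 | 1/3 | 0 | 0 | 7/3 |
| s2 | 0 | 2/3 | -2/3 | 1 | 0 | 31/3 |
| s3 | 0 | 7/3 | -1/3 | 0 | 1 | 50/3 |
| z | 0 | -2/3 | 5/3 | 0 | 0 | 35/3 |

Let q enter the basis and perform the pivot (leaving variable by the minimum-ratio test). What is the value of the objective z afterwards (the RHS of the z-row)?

14

Ratio test on column q — row 1: (7/3)/(2/3) = 7/2; row 2: (31/3)/(2/3) = 31/2; row 3: (50/3)/(7/3) = 50/7. Minimum is 7/2 at row 1 (p leaves); pivot element 2/3.
Pivot on row 1; the z-row RHS becomes 35/3 − (-2/3)·(7/2) = 14.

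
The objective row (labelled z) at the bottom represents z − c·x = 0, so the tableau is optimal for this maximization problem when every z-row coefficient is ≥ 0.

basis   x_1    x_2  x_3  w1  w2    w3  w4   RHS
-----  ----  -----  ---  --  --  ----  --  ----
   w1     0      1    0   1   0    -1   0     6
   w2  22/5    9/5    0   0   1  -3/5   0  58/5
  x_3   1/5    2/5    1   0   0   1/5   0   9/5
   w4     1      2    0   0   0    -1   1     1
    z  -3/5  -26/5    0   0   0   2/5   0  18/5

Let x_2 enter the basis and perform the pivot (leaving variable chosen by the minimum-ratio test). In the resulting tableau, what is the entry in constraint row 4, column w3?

-1/2

Ratio test on column x_2 — row 1: 6/1 = 6; row 2: (58/5)/(9/5) = 58/9; row 3: (9/5)/(2/5) = 9/2; row 4: 1/2 = 1/2. Minimum is 1/2 at row 4 (w4 leaves); pivot element 2.
Divide row 4 by 2; eliminate column x_2 from the other rows.
In the new row 4, the w3 entry is the old entry divided by the pivot: (-1)/2 = -1/2.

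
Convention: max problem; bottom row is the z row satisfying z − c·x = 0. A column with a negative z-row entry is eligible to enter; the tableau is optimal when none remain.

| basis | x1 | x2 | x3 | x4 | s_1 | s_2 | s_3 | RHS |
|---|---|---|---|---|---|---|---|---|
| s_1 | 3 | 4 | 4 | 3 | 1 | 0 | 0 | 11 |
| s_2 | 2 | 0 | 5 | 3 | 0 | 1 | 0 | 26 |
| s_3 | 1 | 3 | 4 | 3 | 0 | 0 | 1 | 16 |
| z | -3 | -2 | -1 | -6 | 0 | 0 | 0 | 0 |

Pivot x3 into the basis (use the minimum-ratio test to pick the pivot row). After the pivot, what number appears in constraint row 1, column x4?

3/4

Ratio test on column x3 — row 1: 11/4 = 11/4; row 2: 26/5 = 26/5; row 3: 16/4 = 4. Minimum is 11/4 at row 1 (s_1 leaves); pivot element 4.
Divide row 1 by 4; eliminate column x3 from the other rows.
In the new row 1, the x4 entry is the old entry divided by the pivot: 3/4 = 3/4.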